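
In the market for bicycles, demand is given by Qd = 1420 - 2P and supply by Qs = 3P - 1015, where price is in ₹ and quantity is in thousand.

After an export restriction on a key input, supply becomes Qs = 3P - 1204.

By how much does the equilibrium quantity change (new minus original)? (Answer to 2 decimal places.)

Solve the original market: 1420 - 2P = 3P - 1015, hence P = 487 and Q = 446.
The new curves are Qd = 1420 - 2P (demand) and Qs = 3P - 1204 (supply).
Setting them equal: 1420 - 2P = 3P - 1204 → 2624 = 5P, so P = 524.8 and Q = 370.4.
ΔQ = 370.4 − 446 = -75.60.

-75.60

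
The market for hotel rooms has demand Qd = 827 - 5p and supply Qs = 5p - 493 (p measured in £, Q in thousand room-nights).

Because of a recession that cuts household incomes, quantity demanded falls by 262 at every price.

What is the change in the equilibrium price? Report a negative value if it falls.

Original equilibrium: 827 - 5p = 5p - 493 gives 1320 = 10p, so p = 132 and Q = 167.
After the shift, demand is Qd = 565 - 5p and supply is Qs = 5p - 493.
Equate the new curves: 565 - 5p = 5p - 493, giving 1058 = 10p, p = 105.8, Q = 36.
Δp = 105.8 − 132 = -26.2.

-26.2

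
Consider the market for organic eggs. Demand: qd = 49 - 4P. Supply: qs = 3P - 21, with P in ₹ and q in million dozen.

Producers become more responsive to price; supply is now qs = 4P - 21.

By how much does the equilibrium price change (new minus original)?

-1.25

Solve the original market: 49 - 4P = 3P - 21, hence P = 10 and q = 9.
After the shift, demand is qd = 49 - 4P and supply is qs = 4P - 21.
Equate the new curves: 49 - 4P = 4P - 21, giving 70 = 8P, P = 8.75, q = 14.
ΔP = 8.75 − 10 = -1.25.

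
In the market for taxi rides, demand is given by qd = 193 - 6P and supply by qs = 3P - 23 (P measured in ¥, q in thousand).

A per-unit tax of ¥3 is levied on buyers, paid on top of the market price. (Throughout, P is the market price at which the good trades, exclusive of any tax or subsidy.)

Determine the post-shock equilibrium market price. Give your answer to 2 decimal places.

Original equilibrium: 193 - 6P = 3P - 23 gives 216 = 9P, so P = 24 and q = 49.
Since buyers pay the price plus the tax, the effective demand curve becomes qd = 175 - 6P.
New equilibrium: 175 - 6P = 3P - 23 ⇒ 198 = 9P ⇒ P = 22, q = 43.

22.00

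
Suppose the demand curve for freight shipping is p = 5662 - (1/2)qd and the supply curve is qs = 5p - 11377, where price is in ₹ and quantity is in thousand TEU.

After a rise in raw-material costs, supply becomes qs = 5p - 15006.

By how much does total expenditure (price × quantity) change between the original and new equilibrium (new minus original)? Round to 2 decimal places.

Initially, 11324 - 2p = 5p - 11377, so 22701 = 7p and p = 3243, q = 4838.
After the shift, demand is qd = 11324 - 2p and supply is qs = 5p - 15006.
Setting them equal: 11324 - 2p = 5p - 15006 → 26330 = 7p, so p = 26330/7 ≈ 3761.4286 and q = 26608/7 ≈ 3801.1429.
Expenditure moves from 3243×4838 = 15689634 to 3761.4286×3801.1429 = 14297727.3469; change = -1391906.65.

-1391906.65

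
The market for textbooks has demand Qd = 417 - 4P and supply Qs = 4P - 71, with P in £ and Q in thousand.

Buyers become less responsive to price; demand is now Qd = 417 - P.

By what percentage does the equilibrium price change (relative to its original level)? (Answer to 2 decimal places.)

Initially, 417 - 4P = 4P - 71, so 488 = 8P and P = 61, Q = 173.
The new curves are Qd = 417 - P (demand) and Qs = 4P - 71 (supply).
New equilibrium: 417 - P = 4P - 71 ⇒ 488 = 5P ⇒ P = 97.6, Q = 319.4.
%ΔP = (97.6 − 61) / 61 × 100 = +60.00%.

+60.00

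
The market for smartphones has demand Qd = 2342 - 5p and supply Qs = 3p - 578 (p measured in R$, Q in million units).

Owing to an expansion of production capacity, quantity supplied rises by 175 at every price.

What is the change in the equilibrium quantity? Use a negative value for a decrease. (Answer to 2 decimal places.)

+109.38

Solve the original market: 2342 - 5p = 3p - 578, hence p = 365 and Q = 517.
With the change applied: demand Qd = 2342 - 5p, supply Qs = 3p - 403.
Clearing the new market: 2342 - 5p = 3p - 403, so p = 343.125 and Q = 626.375.
ΔQ = 626.375 − 517 = +109.38.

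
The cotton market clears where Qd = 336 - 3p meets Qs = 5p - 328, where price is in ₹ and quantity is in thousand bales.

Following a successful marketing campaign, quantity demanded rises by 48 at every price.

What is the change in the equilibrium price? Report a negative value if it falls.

+6

Solve the original market: 336 - 3p = 5p - 328, hence p = 83 and Q = 87.
The new curves are Qd = 384 - 3p (demand) and Qs = 5p - 328 (supply).
Clearing the new market: 384 - 3p = 5p - 328, so p = 89 and Q = 117.
Δp = 89 − 83 = +6.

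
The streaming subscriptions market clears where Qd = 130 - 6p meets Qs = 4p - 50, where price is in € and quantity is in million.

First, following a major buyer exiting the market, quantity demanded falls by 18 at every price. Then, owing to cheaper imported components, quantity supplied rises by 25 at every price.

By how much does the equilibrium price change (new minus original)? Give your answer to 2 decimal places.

Before the shock: 130 - 6p = 4p - 50 ⇒ 180 = 10p ⇒ p = 18, Q = 22.
The shock moves the curves to Qd = 112 - 6p and Qs = 4p - 25.
Equate the new curves: 112 - 6p = 4p - 25, giving 137 = 10p, p = 13.7, Q = 29.8.
Δp = 13.7 − 18 = -4.30.

-4.30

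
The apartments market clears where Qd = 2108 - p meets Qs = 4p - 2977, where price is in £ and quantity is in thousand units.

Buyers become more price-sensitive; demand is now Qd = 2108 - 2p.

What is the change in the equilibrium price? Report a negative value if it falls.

-169.5

Solve the original market: 2108 - p = 4p - 2977, hence p = 1017 and Q = 1091.
The new curves are Qd = 2108 - 2p (demand) and Qs = 4p - 2977 (supply).
Equate the new curves: 2108 - 2p = 4p - 2977, giving 5085 = 6p, p = 847.5, Q = 413.
Δp = 847.5 − 1017 = -169.5.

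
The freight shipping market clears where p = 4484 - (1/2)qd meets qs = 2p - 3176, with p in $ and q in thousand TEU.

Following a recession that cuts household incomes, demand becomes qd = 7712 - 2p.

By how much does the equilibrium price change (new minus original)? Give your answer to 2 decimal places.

Solve the original market: 8968 - 2p = 2p - 3176, hence p = 3036 and q = 2896.
After the shift, demand is qd = 7712 - 2p and supply is qs = 2p - 3176.
Clearing the new market: 7712 - 2p = 2p - 3176, so p = 2722 and q = 2268.
Δp = 2722 − 3036 = -314.00.

-314.00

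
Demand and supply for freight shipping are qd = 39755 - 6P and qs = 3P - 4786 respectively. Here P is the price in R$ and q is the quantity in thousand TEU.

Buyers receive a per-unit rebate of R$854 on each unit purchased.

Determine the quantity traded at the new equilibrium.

Initially, 39755 - 6P = 3P - 4786, so 44541 = 9P and P = 4949, q = 10061.
Since buyers' out-of-pocket price is the market price minus the rebate, the effective demand curve becomes qd = 44879 - 6P.
New equilibrium: 44879 - 6P = 3P - 4786 ⇒ 49665 = 9P ⇒ P = 16555/3 ≈ 5518.3333, q = 11769.

11769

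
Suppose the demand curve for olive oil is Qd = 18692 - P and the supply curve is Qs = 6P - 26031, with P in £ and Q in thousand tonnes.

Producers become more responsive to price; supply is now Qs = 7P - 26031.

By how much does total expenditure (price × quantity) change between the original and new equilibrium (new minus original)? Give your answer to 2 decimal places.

Initially, 18692 - P = 6P - 26031, so 44723 = 7P and P = 6389, Q = 12303.
The new curves are Qd = 18692 - P (demand) and Qs = 7P - 26031 (supply).
Setting them equal: 18692 - P = 7P - 26031 → 44723 = 8P, so P = 5590.375 and Q = 13101.625.
Expenditure moves from 6389×12303 = 78603867 to 5590.375×13101.625 = 73242996.859375; change = -5360870.14.

-5360870.14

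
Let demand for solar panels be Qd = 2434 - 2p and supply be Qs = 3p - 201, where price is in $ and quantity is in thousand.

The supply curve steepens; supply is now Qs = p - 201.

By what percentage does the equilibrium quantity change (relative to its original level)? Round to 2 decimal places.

Before the shock: 2434 - 2p = 3p - 201 ⇒ 2635 = 5p ⇒ p = 527, Q = 1380.
With the change applied: demand Qd = 2434 - 2p, supply Qs = p - 201.
Equate the new curves: 2434 - 2p = p - 201, giving 2635 = 3p, p = 2635/3 ≈ 878.3333, Q = 2032/3 ≈ 677.3333.
%ΔQ = (677.3333 − 1380) / 1380 × 100 = -50.92%.

-50.92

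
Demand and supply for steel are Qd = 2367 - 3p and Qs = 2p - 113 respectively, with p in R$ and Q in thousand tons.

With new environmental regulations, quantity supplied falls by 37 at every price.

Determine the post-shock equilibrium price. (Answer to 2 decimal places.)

Before the shock: 2367 - 3p = 2p - 113 ⇒ 2480 = 5p ⇒ p = 496, Q = 879.
The new curves are Qd = 2367 - 3p (demand) and Qs = 2p - 150 (supply).
Equate the new curves: 2367 - 3p = 2p - 150, giving 2517 = 5p, p = 503.4, Q = 856.8.

503.40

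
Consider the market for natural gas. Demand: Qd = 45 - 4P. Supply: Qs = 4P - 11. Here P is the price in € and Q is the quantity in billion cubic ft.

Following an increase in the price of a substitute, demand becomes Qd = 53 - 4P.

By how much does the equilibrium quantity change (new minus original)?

+4

Initially, 45 - 4P = 4P - 11, so 56 = 8P and P = 7, Q = 17.
The shock moves the curves to Qd = 53 - 4P and Qs = 4P - 11.
Setting them equal: 53 - 4P = 4P - 11 → 64 = 8P, so P = 8 and Q = 21.
ΔQ = 21 − 17 = +4.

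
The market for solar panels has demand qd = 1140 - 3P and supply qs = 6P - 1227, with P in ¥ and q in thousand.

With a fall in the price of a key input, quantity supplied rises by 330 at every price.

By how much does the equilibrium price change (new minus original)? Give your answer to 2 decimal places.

Initially, 1140 - 3P = 6P - 1227, so 2367 = 9P and P = 263, q = 351.
With the change applied: demand qd = 1140 - 3P, supply qs = 6P - 897.
Setting them equal: 1140 - 3P = 6P - 897 → 2037 = 9P, so P = 679/3 ≈ 226.3333 and q = 461.
ΔP = 226.3333 − 263 = -36.67.

-36.67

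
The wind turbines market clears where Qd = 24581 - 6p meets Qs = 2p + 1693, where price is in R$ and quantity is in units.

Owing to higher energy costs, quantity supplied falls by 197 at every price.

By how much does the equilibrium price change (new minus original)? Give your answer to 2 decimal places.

+24.63

Initially, 24581 - 6p = 2p + 1693, so 22888 = 8p and p = 2861, Q = 7415.
The shock moves the curves to Qd = 24581 - 6p and Qs = 2p + 1496.
Clearing the new market: 24581 - 6p = 2p + 1496, so p = 2885.625 and Q = 7267.25.
Δp = 2885.625 − 2861 = +24.63.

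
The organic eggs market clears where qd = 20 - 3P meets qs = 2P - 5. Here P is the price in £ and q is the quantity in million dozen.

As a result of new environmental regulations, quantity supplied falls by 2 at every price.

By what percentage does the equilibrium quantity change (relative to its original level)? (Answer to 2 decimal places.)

-24.00

Initially, 20 - 3P = 2P - 5, so 25 = 5P and P = 5, q = 5.
With the change applied: demand qd = 20 - 3P, supply qs = 2P - 7.
Setting them equal: 20 - 3P = 2P - 7 → 27 = 5P, so P = 5.4 and q = 3.8.
%Δq = (3.8 − 5) / 5 × 100 = -24.00%.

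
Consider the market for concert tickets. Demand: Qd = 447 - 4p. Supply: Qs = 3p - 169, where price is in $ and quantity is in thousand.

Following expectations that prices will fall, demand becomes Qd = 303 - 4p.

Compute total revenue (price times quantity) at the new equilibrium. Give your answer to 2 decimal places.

2244.41

Initially, 447 - 4p = 3p - 169, so 616 = 7p and p = 88, Q = 95.
After the shift, demand is Qd = 303 - 4p and supply is Qs = 3p - 169.
Setting them equal: 303 - 4p = 3p - 169 → 472 = 7p, so p = 472/7 ≈ 67.4286 and Q = 233/7 ≈ 33.2857.
New expenditure = 67.4286 × 33.2857 = 2244.41.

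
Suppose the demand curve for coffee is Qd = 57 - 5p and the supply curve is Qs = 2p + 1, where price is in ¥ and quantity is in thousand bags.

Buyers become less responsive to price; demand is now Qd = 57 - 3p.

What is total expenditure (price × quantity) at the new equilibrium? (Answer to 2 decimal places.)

Original equilibrium: 57 - 5p = 2p + 1 gives 56 = 7p, so p = 8 and Q = 17.
With the change applied: demand Qd = 57 - 3p, supply Qs = 2p + 1.
Clearing the new market: 57 - 3p = 2p + 1, so p = 11.2 and Q = 23.4.
New expenditure = 11.2 × 23.4 = 262.08.

262.08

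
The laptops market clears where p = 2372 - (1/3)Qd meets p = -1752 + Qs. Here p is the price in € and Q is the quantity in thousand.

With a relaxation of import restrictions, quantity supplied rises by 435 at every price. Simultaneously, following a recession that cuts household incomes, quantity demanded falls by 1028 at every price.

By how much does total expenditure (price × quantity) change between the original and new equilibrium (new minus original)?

Before the shock: 7116 - 3p = p + 1752 ⇒ 5364 = 4p ⇒ p = 1341, Q = 3093.
With the change applied: demand Qd = 6088 - 3p, supply Qs = p + 2187.
Equate the new curves: 6088 - 3p = p + 2187, giving 3901 = 4p, p = 975.25, Q = 3162.25.
Expenditure moves from 1341×3093 = 4147713 to 975.25×3162.25 = 3083984.3125; change = -1063728.6875.

-1063728.6875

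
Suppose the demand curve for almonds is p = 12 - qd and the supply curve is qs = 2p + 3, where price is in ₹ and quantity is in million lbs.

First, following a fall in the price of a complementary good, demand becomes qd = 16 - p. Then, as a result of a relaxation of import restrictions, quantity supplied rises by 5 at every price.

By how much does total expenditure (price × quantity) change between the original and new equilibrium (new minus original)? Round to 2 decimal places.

Before the shock: 12 - p = 2p + 3 ⇒ 9 = 3p ⇒ p = 3, q = 9.
The new curves are qd = 16 - p (demand) and qs = 2p + 8 (supply).
Setting them equal: 16 - p = 2p + 8 → 8 = 3p, so p = 8/3 ≈ 2.6667 and q = 40/3 ≈ 13.3333.
Expenditure moves from 3×9 = 27 to 2.6667×13.3333 = 35.5556; change = +8.56.

+8.56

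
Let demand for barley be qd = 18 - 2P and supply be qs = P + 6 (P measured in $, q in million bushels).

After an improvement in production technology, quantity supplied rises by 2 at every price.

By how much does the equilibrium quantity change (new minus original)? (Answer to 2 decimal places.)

Initially, 18 - 2P = P + 6, so 12 = 3P and P = 4, q = 10.
After the shift, demand is qd = 18 - 2P and supply is qs = P + 8.
Setting them equal: 18 - 2P = P + 8 → 10 = 3P, so P = 10/3 ≈ 3.3333 and q = 34/3 ≈ 11.3333.
Δq = 11.3333 − 10 = +1.33.

+1.33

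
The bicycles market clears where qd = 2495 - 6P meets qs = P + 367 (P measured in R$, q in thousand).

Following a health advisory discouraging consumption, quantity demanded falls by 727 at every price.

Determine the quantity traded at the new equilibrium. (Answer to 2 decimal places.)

Solve the original market: 2495 - 6P = P + 367, hence P = 304 and q = 671.
The new curves are qd = 1768 - 6P (demand) and qs = P + 367 (supply).
Setting them equal: 1768 - 6P = P + 367 → 1401 = 7P, so P = 1401/7 ≈ 200.1429 and q = 3970/7 ≈ 567.1429.

567.14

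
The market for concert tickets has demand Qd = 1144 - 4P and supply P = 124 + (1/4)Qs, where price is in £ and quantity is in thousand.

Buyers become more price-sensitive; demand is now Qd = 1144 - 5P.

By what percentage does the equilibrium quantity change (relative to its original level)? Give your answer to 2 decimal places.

-28.12

Solve the original market: 1144 - 4P = 4P - 496, hence P = 205 and Q = 324.
The new curves are Qd = 1144 - 5P (demand) and Qs = 4P - 496 (supply).
Clearing the new market: 1144 - 5P = 4P - 496, so P = 1640/9 ≈ 182.2222 and Q = 2096/9 ≈ 232.8889.
%ΔQ = (232.8889 − 324) / 324 × 100 = -28.12%.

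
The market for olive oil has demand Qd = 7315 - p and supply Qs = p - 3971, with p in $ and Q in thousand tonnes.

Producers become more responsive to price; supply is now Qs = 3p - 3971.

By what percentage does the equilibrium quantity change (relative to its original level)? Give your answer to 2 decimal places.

Solve the original market: 7315 - p = p - 3971, hence p = 5643 and Q = 1672.
The shock moves the curves to Qd = 7315 - p and Qs = 3p - 3971.
Clearing the new market: 7315 - p = 3p - 3971, so p = 2821.5 and Q = 4493.5.
%ΔQ = (4493.5 − 1672) / 1672 × 100 = +168.75%.

+168.75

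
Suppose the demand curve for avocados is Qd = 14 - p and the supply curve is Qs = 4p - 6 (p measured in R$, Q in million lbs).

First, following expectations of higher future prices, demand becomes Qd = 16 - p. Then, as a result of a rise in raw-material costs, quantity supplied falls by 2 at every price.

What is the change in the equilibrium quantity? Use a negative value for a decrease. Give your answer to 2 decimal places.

Solve the original market: 14 - p = 4p - 6, hence p = 4 and Q = 10.
The shock moves the curves to Qd = 16 - p and Qs = 4p - 8.
Equate the new curves: 16 - p = 4p - 8, giving 24 = 5p, p = 4.8, Q = 11.2.
ΔQ = 11.2 − 10 = +1.20.

+1.20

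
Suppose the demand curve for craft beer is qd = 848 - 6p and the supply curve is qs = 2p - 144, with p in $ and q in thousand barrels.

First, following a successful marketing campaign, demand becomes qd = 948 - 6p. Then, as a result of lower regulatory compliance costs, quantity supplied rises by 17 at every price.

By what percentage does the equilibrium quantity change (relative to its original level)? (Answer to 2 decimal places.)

+36.30

Original equilibrium: 848 - 6p = 2p - 144 gives 992 = 8p, so p = 124 and q = 104.
With the change applied: demand qd = 948 - 6p, supply qs = 2p - 127.
Clearing the new market: 948 - 6p = 2p - 127, so p = 134.375 and q = 141.75.
%Δq = (141.75 − 104) / 104 × 100 = +36.30%.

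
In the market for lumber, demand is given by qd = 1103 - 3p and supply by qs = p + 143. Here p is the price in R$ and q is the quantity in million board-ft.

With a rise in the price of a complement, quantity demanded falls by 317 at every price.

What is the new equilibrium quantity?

303.75

Original equilibrium: 1103 - 3p = p + 143 gives 960 = 4p, so p = 240 and q = 383.
After the shift, demand is qd = 786 - 3p and supply is qs = p + 143.
Setting them equal: 786 - 3p = p + 143 → 643 = 4p, so p = 160.75 and q = 303.75.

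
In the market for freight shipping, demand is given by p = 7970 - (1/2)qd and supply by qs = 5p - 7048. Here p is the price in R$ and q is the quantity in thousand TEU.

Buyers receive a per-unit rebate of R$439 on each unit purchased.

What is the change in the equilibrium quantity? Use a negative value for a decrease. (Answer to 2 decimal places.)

Solve the original market: 15940 - 2p = 5p - 7048, hence p = 3284 and q = 9372.
Since buyers' out-of-pocket price is the market price minus the rebate, the effective demand curve becomes qd = 16818 - 2p.
Setting them equal: 16818 - 2p = 5p - 7048 → 23866 = 7p, so p = 23866/7 ≈ 3409.4286 and q = 69994/7 ≈ 9999.1429.
Δq = 9999.1429 − 9372 = +627.14.

+627.14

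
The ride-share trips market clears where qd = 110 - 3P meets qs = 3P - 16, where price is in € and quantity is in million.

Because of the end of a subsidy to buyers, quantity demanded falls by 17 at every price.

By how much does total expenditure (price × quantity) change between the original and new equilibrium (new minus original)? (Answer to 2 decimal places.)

Before the shock: 110 - 3P = 3P - 16 ⇒ 126 = 6P ⇒ P = 21, q = 47.
The shock moves the curves to qd = 93 - 3P and qs = 3P - 16.
Clearing the new market: 93 - 3P = 3P - 16, so P = 109/6 ≈ 18.1667 and q = 38.5.
Expenditure moves from 21×47 = 987 to 18.1667×38.5 = 699.4167; change = -287.58.

-287.58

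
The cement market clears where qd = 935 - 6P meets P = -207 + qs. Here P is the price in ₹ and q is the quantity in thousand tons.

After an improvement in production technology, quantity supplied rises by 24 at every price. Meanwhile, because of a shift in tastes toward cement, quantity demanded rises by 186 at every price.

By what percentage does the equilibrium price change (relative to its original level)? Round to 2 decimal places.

+22.25

Initially, 935 - 6P = P + 207, so 728 = 7P and P = 104, q = 311.
The shock moves the curves to qd = 1121 - 6P and qs = P + 231.
Setting them equal: 1121 - 6P = P + 231 → 890 = 7P, so P = 890/7 ≈ 127.1429 and q = 2507/7 ≈ 358.1429.
%ΔP = (127.1429 − 104) / 104 × 100 = +22.25%.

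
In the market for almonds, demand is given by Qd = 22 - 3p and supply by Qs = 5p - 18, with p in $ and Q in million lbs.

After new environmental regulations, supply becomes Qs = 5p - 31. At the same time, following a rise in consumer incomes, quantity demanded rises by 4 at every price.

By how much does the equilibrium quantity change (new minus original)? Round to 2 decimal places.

-2.38

Initially, 22 - 3p = 5p - 18, so 40 = 8p and p = 5, Q = 7.
After the shift, demand is Qd = 26 - 3p and supply is Qs = 5p - 31.
Clearing the new market: 26 - 3p = 5p - 31, so p = 7.125 and Q = 4.625.
ΔQ = 4.625 − 7 = -2.38.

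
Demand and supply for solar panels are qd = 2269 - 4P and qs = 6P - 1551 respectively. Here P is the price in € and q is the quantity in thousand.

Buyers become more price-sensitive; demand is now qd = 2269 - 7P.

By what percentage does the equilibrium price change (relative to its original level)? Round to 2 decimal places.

Solve the original market: 2269 - 4P = 6P - 1551, hence P = 382 and q = 741.
The new curves are qd = 2269 - 7P (demand) and qs = 6P - 1551 (supply).
Setting them equal: 2269 - 7P = 6P - 1551 → 3820 = 13P, so P = 3820/13 ≈ 293.8462 and q = 2757/13 ≈ 212.0769.
%ΔP = (293.8462 − 382) / 382 × 100 = -23.08%.

-23.08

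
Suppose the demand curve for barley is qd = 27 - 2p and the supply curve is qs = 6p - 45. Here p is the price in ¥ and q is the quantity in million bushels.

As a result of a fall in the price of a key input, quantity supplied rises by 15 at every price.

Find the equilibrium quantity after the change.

12.75

Solve the original market: 27 - 2p = 6p - 45, hence p = 9 and q = 9.
After the shift, demand is qd = 27 - 2p and supply is qs = 6p - 30.
Clearing the new market: 27 - 2p = 6p - 30, so p = 7.125 and q = 12.75.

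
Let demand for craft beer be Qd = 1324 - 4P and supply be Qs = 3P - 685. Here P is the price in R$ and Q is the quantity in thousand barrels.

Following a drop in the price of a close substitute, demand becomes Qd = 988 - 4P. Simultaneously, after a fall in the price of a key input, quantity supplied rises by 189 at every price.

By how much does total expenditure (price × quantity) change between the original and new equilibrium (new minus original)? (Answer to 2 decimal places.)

Before the shock: 1324 - 4P = 3P - 685 ⇒ 2009 = 7P ⇒ P = 287, Q = 176.
The new curves are Qd = 988 - 4P (demand) and Qs = 3P - 496 (supply).
New equilibrium: 988 - 4P = 3P - 496 ⇒ 1484 = 7P ⇒ P = 212, Q = 140.
Expenditure moves from 287×176 = 50512 to 212×140 = 29680; change = -20832.00.

-20832.00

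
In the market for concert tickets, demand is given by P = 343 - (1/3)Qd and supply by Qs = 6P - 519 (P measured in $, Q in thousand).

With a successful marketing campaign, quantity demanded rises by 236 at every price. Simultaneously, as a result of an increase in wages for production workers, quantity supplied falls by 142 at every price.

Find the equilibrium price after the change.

214

Initially, 1029 - 3P = 6P - 519, so 1548 = 9P and P = 172, Q = 513.
The shock moves the curves to Qd = 1265 - 3P and Qs = 6P - 661.
Setting them equal: 1265 - 3P = 6P - 661 → 1926 = 9P, so P = 214 and Q = 623.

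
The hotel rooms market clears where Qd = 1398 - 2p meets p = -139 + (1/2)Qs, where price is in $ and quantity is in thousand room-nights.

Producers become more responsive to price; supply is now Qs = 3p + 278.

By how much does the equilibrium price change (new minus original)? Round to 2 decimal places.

-56.00

Solve the original market: 1398 - 2p = 2p + 278, hence p = 280 and Q = 838.
The new curves are Qd = 1398 - 2p (demand) and Qs = 3p + 278 (supply).
Equate the new curves: 1398 - 2p = 3p + 278, giving 1120 = 5p, p = 224, Q = 950.
Δp = 224 − 280 = -56.00.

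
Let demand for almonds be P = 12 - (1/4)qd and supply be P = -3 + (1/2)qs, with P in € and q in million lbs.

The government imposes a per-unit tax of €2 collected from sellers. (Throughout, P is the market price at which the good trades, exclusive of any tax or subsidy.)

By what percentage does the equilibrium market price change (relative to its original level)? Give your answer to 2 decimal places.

Original equilibrium: 48 - 4P = 2P + 6 gives 42 = 6P, so P = 7 and q = 20.
Since sellers keep the price net of the tax, the effective supply curve becomes qs = 2P + 2.
Equate the new curves: 48 - 4P = 2P + 2, giving 46 = 6P, P = 23/3 ≈ 7.6667, q = 52/3 ≈ 17.3333.
%ΔP = (7.6667 − 7) / 7 × 100 = +9.52%.

+9.52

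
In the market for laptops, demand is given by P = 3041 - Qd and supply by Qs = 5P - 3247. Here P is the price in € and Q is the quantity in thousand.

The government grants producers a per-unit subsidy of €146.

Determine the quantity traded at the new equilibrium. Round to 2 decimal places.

2114.67

Solve the original market: 3041 - P = 5P - 3247, hence P = 1048 and Q = 1993.
Since sellers receive the price plus the subsidy, the effective supply curve becomes Qs = 5P - 2517.
New equilibrium: 3041 - P = 5P - 2517 ⇒ 5558 = 6P ⇒ P = 2779/3 ≈ 926.3333, Q = 6344/3 ≈ 2114.6667.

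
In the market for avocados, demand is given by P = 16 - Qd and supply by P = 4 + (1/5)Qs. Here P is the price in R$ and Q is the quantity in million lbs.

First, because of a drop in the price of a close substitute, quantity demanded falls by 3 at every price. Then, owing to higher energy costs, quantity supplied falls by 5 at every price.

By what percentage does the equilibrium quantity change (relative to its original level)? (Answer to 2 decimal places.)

-33.33

Original equilibrium: 16 - P = 5P - 20 gives 36 = 6P, so P = 6 and Q = 10.
With the change applied: demand Qd = 13 - P, supply Qs = 5P - 25.
Equate the new curves: 13 - P = 5P - 25, giving 38 = 6P, P = 19/3 ≈ 6.3333, Q = 20/3 ≈ 6.6667.
%ΔQ = (6.6667 − 10) / 10 × 100 = -33.33%.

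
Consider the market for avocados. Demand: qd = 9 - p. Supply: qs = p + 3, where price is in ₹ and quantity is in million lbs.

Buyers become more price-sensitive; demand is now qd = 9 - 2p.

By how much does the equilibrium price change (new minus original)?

Initially, 9 - p = p + 3, so 6 = 2p and p = 3, q = 6.
The new curves are qd = 9 - 2p (demand) and qs = p + 3 (supply).
Clearing the new market: 9 - 2p = p + 3, so p = 2 and q = 5.
Δp = 2 − 3 = -1.

-1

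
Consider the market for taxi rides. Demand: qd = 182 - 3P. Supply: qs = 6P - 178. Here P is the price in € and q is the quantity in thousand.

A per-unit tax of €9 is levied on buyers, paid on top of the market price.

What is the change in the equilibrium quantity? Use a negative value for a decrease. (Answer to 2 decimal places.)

-18.00

Before the shock: 182 - 3P = 6P - 178 ⇒ 360 = 9P ⇒ P = 40, q = 62.
Since buyers pay the price plus the tax, the effective demand curve becomes qd = 155 - 3P.
New equilibrium: 155 - 3P = 6P - 178 ⇒ 333 = 9P ⇒ P = 37, q = 44.
Δq = 44 − 62 = -18.00.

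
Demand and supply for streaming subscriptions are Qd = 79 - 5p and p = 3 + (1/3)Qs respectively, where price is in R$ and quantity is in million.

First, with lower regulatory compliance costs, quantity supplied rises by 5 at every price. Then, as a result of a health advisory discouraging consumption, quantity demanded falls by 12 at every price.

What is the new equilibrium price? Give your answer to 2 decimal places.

8.88

Before the shock: 79 - 5p = 3p - 9 ⇒ 88 = 8p ⇒ p = 11, Q = 24.
The new curves are Qd = 67 - 5p (demand) and Qs = 3p - 4 (supply).
Clearing the new market: 67 - 5p = 3p - 4, so p = 8.875 and Q = 22.625.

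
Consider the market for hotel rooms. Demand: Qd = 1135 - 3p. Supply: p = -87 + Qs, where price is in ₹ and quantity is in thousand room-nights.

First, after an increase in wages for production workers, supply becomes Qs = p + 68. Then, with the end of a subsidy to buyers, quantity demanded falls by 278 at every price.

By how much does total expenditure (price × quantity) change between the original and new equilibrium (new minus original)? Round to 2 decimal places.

Solve the original market: 1135 - 3p = p + 87, hence p = 262 and Q = 349.
After the shift, demand is Qd = 857 - 3p and supply is Qs = p + 68.
Setting them equal: 857 - 3p = p + 68 → 789 = 4p, so p = 197.25 and Q = 265.25.
Expenditure moves from 262×349 = 91438 to 197.25×265.25 = 52320.5625; change = -39117.44.

-39117.44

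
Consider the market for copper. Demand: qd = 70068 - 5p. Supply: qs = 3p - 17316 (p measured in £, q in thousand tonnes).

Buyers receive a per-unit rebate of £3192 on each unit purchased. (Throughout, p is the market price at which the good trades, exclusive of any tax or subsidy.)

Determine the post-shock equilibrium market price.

12918

Before the shock: 70068 - 5p = 3p - 17316 ⇒ 87384 = 8p ⇒ p = 10923, q = 15453.
Since buyers' out-of-pocket price is the market price minus the rebate, the effective demand curve becomes qd = 86028 - 5p.
Equate the new curves: 86028 - 5p = 3p - 17316, giving 103344 = 8p, p = 12918, q = 21438.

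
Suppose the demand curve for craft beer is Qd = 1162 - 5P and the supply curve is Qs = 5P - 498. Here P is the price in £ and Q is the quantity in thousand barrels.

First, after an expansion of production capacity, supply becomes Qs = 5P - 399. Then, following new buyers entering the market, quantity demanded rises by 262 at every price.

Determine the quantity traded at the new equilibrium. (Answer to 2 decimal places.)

512.50

Initially, 1162 - 5P = 5P - 498, so 1660 = 10P and P = 166, Q = 332.
With the change applied: demand Qd = 1424 - 5P, supply Qs = 5P - 399.
New equilibrium: 1424 - 5P = 5P - 399 ⇒ 1823 = 10P ⇒ P = 182.3, Q = 512.5.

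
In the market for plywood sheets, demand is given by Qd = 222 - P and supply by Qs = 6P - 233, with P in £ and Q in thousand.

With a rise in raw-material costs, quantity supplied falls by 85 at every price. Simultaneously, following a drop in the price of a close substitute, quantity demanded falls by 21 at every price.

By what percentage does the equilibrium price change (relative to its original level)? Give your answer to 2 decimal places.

Initially, 222 - P = 6P - 233, so 455 = 7P and P = 65, Q = 157.
The shock moves the curves to Qd = 201 - P and Qs = 6P - 318.
Equate the new curves: 201 - P = 6P - 318, giving 519 = 7P, P = 519/7 ≈ 74.1429, Q = 888/7 ≈ 126.8571.
%ΔP = (74.1429 − 65) / 65 × 100 = +14.07%.

+14.07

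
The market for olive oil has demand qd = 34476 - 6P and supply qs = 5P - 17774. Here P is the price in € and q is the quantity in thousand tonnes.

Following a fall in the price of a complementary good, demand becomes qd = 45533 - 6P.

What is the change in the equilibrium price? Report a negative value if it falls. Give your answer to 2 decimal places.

Before the shock: 34476 - 6P = 5P - 17774 ⇒ 52250 = 11P ⇒ P = 4750, q = 5976.
The new curves are qd = 45533 - 6P (demand) and qs = 5P - 17774 (supply).
Equate the new curves: 45533 - 6P = 5P - 17774, giving 63307 = 11P, P = 63307/11 ≈ 5755.1818, q = 121021/11 ≈ 11001.9091.
ΔP = 5755.1818 − 4750 = +1005.18.

+1005.18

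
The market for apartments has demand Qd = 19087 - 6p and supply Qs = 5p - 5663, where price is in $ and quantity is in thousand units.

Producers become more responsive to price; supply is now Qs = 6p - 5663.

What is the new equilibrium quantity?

6712

Initially, 19087 - 6p = 5p - 5663, so 24750 = 11p and p = 2250, Q = 5587.
After the shift, demand is Qd = 19087 - 6p and supply is Qs = 6p - 5663.
Equate the new curves: 19087 - 6p = 6p - 5663, giving 24750 = 12p, p = 2062.5, Q = 6712.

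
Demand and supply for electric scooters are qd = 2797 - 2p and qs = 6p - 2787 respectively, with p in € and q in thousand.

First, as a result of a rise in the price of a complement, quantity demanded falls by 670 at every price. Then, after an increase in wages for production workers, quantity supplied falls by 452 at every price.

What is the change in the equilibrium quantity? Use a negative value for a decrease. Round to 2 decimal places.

Initially, 2797 - 2p = 6p - 2787, so 5584 = 8p and p = 698, q = 1401.
The shock moves the curves to qd = 2127 - 2p and qs = 6p - 3239.
Setting them equal: 2127 - 2p = 6p - 3239 → 5366 = 8p, so p = 670.75 and q = 785.5.
Δq = 785.5 − 1401 = -615.50.

-615.50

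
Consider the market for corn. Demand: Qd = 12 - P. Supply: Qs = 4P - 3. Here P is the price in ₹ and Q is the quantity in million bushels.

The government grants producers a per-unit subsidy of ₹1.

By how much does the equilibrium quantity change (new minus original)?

Solve the original market: 12 - P = 4P - 3, hence P = 3 and Q = 9.
Since sellers receive the price plus the subsidy, the effective supply curve becomes Qs = 4P + 1.
Setting them equal: 12 - P = 4P + 1 → 11 = 5P, so P = 2.2 and Q = 9.8.
ΔQ = 9.8 − 9 = +0.8.

+0.8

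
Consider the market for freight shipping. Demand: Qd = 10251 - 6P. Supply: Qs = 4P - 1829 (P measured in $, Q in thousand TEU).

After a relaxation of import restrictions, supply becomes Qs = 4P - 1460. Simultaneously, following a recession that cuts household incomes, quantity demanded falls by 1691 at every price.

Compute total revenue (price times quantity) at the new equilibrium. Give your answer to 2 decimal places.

Original equilibrium: 10251 - 6P = 4P - 1829 gives 12080 = 10P, so P = 1208 and Q = 3003.
The new curves are Qd = 8560 - 6P (demand) and Qs = 4P - 1460 (supply).
Equate the new curves: 8560 - 6P = 4P - 1460, giving 10020 = 10P, P = 1002, Q = 2548.
New expenditure = 1002 × 2548 = 2553096.00.

2553096.00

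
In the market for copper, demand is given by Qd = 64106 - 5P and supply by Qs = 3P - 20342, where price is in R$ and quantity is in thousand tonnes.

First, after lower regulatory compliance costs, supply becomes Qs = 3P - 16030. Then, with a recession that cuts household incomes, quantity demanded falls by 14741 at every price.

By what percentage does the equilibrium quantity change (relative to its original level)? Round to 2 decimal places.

-25.01

Initially, 64106 - 5P = 3P - 20342, so 84448 = 8P and P = 10556, Q = 11326.
After the shift, demand is Qd = 49365 - 5P and supply is Qs = 3P - 16030.
Setting them equal: 49365 - 5P = 3P - 16030 → 65395 = 8P, so P = 8174.375 and Q = 8493.125.
%ΔQ = (8493.125 − 11326) / 11326 × 100 = -25.01%.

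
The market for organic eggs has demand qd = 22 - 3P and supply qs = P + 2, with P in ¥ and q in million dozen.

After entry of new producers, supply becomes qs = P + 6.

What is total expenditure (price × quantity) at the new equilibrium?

40

Initially, 22 - 3P = P + 2, so 20 = 4P and P = 5, q = 7.
After the shift, demand is qd = 22 - 3P and supply is qs = P + 6.
Equate the new curves: 22 - 3P = P + 6, giving 16 = 4P, P = 4, q = 10.
New expenditure = 4 × 10 = 40.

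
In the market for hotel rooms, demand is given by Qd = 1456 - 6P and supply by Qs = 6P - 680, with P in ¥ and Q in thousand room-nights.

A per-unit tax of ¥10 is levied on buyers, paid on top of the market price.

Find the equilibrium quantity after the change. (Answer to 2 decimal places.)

358.00

Solve the original market: 1456 - 6P = 6P - 680, hence P = 178 and Q = 388.
Since buyers pay the price plus the tax, the effective demand curve becomes Qd = 1396 - 6P.
Setting them equal: 1396 - 6P = 6P - 680 → 2076 = 12P, so P = 173 and Q = 358.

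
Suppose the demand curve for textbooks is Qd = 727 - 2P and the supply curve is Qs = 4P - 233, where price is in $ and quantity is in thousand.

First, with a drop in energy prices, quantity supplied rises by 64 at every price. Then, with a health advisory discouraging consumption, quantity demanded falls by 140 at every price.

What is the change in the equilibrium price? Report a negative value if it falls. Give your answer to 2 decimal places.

Solve the original market: 727 - 2P = 4P - 233, hence P = 160 and Q = 407.
The shock moves the curves to Qd = 587 - 2P and Qs = 4P - 169.
Clearing the new market: 587 - 2P = 4P - 169, so P = 126 and Q = 335.
ΔP = 126 − 160 = -34.00.

-34.00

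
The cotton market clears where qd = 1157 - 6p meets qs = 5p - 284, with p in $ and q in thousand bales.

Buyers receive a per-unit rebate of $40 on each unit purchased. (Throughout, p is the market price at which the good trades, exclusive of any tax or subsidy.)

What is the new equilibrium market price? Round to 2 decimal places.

152.82

Initially, 1157 - 6p = 5p - 284, so 1441 = 11p and p = 131, q = 371.
Since buyers' out-of-pocket price is the market price minus the rebate, the effective demand curve becomes qd = 1397 - 6p.
New equilibrium: 1397 - 6p = 5p - 284 ⇒ 1681 = 11p ⇒ p = 1681/11 ≈ 152.8182, q = 5281/11 ≈ 480.0909.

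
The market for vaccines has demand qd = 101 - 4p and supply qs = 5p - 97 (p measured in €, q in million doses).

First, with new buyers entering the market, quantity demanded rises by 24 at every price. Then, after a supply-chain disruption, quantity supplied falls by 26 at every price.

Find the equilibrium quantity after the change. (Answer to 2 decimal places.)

Original equilibrium: 101 - 4p = 5p - 97 gives 198 = 9p, so p = 22 and q = 13.
The new curves are qd = 125 - 4p (demand) and qs = 5p - 123 (supply).
Setting them equal: 125 - 4p = 5p - 123 → 248 = 9p, so p = 248/9 ≈ 27.5556 and q = 133/9 ≈ 14.7778.

14.78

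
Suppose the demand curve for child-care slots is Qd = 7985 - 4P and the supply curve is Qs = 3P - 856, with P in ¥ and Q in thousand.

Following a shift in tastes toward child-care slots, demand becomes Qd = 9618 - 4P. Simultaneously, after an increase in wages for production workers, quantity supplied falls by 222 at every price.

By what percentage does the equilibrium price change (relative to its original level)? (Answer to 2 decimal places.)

+20.98

Before the shock: 7985 - 4P = 3P - 856 ⇒ 8841 = 7P ⇒ P = 1263, Q = 2933.
The shock moves the curves to Qd = 9618 - 4P and Qs = 3P - 1078.
Clearing the new market: 9618 - 4P = 3P - 1078, so P = 1528 and Q = 3506.
%ΔP = (1528 − 1263) / 1263 × 100 = +20.98%.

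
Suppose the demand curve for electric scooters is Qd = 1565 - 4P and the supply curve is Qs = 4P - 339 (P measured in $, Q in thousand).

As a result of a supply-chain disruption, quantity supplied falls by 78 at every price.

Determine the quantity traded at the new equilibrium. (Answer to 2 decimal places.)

Solve the original market: 1565 - 4P = 4P - 339, hence P = 238 and Q = 613.
With the change applied: demand Qd = 1565 - 4P, supply Qs = 4P - 417.
Clearing the new market: 1565 - 4P = 4P - 417, so P = 247.75 and Q = 574.

574.00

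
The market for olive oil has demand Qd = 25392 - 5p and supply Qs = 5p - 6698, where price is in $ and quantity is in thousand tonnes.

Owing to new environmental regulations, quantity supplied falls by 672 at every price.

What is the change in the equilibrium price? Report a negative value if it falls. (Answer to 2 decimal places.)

+67.20

Before the shock: 25392 - 5p = 5p - 6698 ⇒ 32090 = 10p ⇒ p = 3209, Q = 9347.
The new curves are Qd = 25392 - 5p (demand) and Qs = 5p - 7370 (supply).
Setting them equal: 25392 - 5p = 5p - 7370 → 32762 = 10p, so p = 3276.2 and Q = 9011.
Δp = 3276.2 − 3209 = +67.20.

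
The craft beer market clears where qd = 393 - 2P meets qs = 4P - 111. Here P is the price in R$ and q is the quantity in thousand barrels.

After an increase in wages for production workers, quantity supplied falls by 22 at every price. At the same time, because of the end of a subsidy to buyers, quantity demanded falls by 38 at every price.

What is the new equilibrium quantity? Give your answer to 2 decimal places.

Before the shock: 393 - 2P = 4P - 111 ⇒ 504 = 6P ⇒ P = 84, q = 225.
The new curves are qd = 355 - 2P (demand) and qs = 4P - 133 (supply).
Equate the new curves: 355 - 2P = 4P - 133, giving 488 = 6P, P = 244/3 ≈ 81.3333, q = 577/3 ≈ 192.3333.

192.33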